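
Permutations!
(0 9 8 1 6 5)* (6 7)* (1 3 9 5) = (0 5)(1 7 6)(3 9 8) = [5, 7, 2, 9, 4, 0, 1, 6, 3, 8]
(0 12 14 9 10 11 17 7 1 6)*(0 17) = [12, 6, 2, 3, 4, 5, 17, 1, 8, 10, 11, 0, 14, 13, 9, 15, 16, 7] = (0 12 14 9 10 11)(1 6 17 7)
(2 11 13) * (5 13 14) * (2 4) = (2 11 14 5 13 4) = [0, 1, 11, 3, 2, 13, 6, 7, 8, 9, 10, 14, 12, 4, 5]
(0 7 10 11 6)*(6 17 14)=(0 7 10 11 17 14 6)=[7, 1, 2, 3, 4, 5, 0, 10, 8, 9, 11, 17, 12, 13, 6, 15, 16, 14]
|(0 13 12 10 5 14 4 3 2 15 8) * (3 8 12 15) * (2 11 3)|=18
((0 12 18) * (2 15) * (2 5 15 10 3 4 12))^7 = (18)(5 15)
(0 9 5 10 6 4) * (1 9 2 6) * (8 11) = (0 2 6 4)(1 9 5 10)(8 11) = [2, 9, 6, 3, 0, 10, 4, 7, 11, 5, 1, 8]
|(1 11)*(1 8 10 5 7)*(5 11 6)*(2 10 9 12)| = 12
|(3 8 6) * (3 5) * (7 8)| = 5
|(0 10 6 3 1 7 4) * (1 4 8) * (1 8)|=|(0 10 6 3 4)(1 7)|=10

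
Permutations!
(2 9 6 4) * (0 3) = [3, 1, 9, 0, 2, 5, 4, 7, 8, 6] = (0 3)(2 9 6 4)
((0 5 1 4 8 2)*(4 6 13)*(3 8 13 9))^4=((0 5 1 6 9 3 8 2)(4 13))^4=(13)(0 9)(1 8)(2 6)(3 5)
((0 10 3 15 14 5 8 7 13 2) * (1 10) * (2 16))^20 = (0 7 15)(1 13 14)(2 8 3)(5 10 16)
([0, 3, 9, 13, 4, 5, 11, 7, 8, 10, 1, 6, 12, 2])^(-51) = (1 2)(3 9)(6 11)(10 13)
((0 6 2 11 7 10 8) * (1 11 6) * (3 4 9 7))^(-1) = ((0 1 11 3 4 9 7 10 8)(2 6))^(-1) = (0 8 10 7 9 4 3 11 1)(2 6)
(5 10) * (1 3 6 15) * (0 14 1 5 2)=(0 14 1 3 6 15 5 10 2)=[14, 3, 0, 6, 4, 10, 15, 7, 8, 9, 2, 11, 12, 13, 1, 5]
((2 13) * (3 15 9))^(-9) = (15)(2 13)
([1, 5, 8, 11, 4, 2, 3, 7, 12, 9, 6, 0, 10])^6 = (0 10 5 3 8)(1 6 2 11 12)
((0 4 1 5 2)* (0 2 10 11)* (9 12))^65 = (0 11 10 5 1 4)(9 12)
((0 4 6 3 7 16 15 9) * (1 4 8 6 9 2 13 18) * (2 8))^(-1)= (0 9 4 1 18 13 2)(3 6 8 15 16 7)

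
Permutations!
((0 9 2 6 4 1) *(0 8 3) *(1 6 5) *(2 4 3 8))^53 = (0 6 9 3 4)(1 5 2)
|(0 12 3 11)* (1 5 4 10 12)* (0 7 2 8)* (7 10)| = |(0 1 5 4 7 2 8)(3 11 10 12)| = 28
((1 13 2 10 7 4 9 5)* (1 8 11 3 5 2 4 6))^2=(1 4 2 7)(3 8)(5 11)(6 13 9 10)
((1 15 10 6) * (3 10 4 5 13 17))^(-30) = (1 3 5)(4 6 17)(10 13 15)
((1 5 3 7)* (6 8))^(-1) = (1 7 3 5)(6 8)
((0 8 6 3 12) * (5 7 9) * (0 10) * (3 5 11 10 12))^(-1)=((12)(0 8 6 5 7 9 11 10))^(-1)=(12)(0 10 11 9 7 5 6 8)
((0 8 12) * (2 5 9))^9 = ((0 8 12)(2 5 9))^9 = (12)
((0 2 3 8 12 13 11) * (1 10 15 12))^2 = (0 3 1 15 13)(2 8 10 12 11) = ((0 2 3 8 1 10 15 12 13 11))^2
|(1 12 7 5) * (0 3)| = |(0 3)(1 12 7 5)| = 4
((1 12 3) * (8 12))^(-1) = ((1 8 12 3))^(-1) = (1 3 12 8)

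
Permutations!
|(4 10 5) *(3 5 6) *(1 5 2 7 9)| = 9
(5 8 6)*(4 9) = (4 9)(5 8 6) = [0, 1, 2, 3, 9, 8, 5, 7, 6, 4]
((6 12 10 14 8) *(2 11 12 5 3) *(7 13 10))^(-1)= ((2 11 12 7 13 10 14 8 6 5 3))^(-1)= (2 3 5 6 8 14 10 13 7 12 11)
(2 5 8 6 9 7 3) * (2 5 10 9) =(2 10 9 7 3 5 8 6) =[0, 1, 10, 5, 4, 8, 2, 3, 6, 7, 9]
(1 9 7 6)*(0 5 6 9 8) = [5, 8, 2, 3, 4, 6, 1, 9, 0, 7] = (0 5 6 1 8)(7 9)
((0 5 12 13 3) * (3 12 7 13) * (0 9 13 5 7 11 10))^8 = (13)(0 11 7 10 5)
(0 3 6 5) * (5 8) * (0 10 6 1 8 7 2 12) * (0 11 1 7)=(0 3 7 2 12 11 1 8 5 10 6)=[3, 8, 12, 7, 4, 10, 0, 2, 5, 9, 6, 1, 11]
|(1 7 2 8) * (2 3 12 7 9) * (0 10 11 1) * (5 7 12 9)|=10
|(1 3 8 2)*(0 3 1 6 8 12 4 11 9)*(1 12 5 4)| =6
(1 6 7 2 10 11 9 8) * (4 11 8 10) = (1 6 7 2 4 11 9 10 8) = [0, 6, 4, 3, 11, 5, 7, 2, 1, 10, 8, 9]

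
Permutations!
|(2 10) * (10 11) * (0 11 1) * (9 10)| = |(0 11 9 10 2 1)| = 6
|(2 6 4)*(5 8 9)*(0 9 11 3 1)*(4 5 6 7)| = |(0 9 6 5 8 11 3 1)(2 7 4)| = 24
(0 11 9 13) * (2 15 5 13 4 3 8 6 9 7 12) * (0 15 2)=[11, 1, 2, 8, 3, 13, 9, 12, 6, 4, 10, 7, 0, 15, 14, 5]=(0 11 7 12)(3 8 6 9 4)(5 13 15)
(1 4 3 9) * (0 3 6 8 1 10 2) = (0 3 9 10 2)(1 4 6 8) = [3, 4, 0, 9, 6, 5, 8, 7, 1, 10, 2]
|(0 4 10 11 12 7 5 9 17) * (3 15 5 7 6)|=|(0 4 10 11 12 6 3 15 5 9 17)|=11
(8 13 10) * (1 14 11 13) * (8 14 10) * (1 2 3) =[0, 10, 3, 1, 4, 5, 6, 7, 2, 9, 14, 13, 12, 8, 11] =(1 10 14 11 13 8 2 3)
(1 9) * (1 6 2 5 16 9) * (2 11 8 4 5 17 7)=[0, 1, 17, 3, 5, 16, 11, 2, 4, 6, 10, 8, 12, 13, 14, 15, 9, 7]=(2 17 7)(4 5 16 9 6 11 8)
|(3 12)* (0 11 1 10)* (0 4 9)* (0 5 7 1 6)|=|(0 11 6)(1 10 4 9 5 7)(3 12)|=6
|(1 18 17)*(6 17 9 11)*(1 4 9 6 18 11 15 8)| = 9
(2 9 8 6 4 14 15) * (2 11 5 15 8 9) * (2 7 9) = (2 7 9)(4 14 8 6)(5 15 11) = [0, 1, 7, 3, 14, 15, 4, 9, 6, 2, 10, 5, 12, 13, 8, 11]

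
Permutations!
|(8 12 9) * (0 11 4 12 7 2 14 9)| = |(0 11 4 12)(2 14 9 8 7)| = 20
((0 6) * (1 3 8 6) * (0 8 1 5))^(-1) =(0 5)(1 3)(6 8)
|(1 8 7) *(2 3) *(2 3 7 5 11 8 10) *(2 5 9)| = |(1 10 5 11 8 9 2 7)| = 8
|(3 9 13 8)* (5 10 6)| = 12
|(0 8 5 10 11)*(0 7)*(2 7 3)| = 8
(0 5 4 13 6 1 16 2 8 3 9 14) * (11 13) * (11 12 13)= (0 5 4 12 13 6 1 16 2 8 3 9 14)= [5, 16, 8, 9, 12, 4, 1, 7, 3, 14, 10, 11, 13, 6, 0, 15, 2]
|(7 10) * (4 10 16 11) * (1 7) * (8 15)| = 6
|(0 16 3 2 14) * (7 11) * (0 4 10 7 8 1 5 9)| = 13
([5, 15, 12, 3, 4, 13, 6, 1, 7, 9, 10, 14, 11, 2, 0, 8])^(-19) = (0 13 12 14 5 2 11)(1 15 8 7)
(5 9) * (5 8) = [0, 1, 2, 3, 4, 9, 6, 7, 5, 8] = (5 9 8)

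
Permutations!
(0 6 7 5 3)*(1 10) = (0 6 7 5 3)(1 10) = [6, 10, 2, 0, 4, 3, 7, 5, 8, 9, 1]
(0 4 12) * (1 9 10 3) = [4, 9, 2, 1, 12, 5, 6, 7, 8, 10, 3, 11, 0] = (0 4 12)(1 9 10 3)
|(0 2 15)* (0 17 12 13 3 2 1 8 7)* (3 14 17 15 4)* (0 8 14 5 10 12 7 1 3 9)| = |(0 3 2 4 9)(1 14 17 7 8)(5 10 12 13)| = 20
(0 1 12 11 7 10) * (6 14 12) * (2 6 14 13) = (0 1 14 12 11 7 10)(2 6 13) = [1, 14, 6, 3, 4, 5, 13, 10, 8, 9, 0, 7, 11, 2, 12]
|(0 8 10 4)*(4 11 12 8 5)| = |(0 5 4)(8 10 11 12)| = 12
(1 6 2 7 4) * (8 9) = [0, 6, 7, 3, 1, 5, 2, 4, 9, 8] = (1 6 2 7 4)(8 9)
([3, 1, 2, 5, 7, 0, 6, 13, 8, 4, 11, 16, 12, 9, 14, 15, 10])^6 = (16)(4 13)(7 9)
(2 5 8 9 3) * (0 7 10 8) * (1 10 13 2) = (0 7 13 2 5)(1 10 8 9 3) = [7, 10, 5, 1, 4, 0, 6, 13, 9, 3, 8, 11, 12, 2]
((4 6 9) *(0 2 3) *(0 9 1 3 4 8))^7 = (0 8 9 3 1 6 4 2)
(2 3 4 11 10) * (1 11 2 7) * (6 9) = (1 11 10 7)(2 3 4)(6 9) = [0, 11, 3, 4, 2, 5, 9, 1, 8, 6, 7, 10]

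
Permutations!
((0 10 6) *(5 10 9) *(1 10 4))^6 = (0 6 10 1 4 5 9)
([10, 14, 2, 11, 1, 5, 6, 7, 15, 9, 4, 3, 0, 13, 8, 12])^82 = (0 4 14 15)(1 8 12 10)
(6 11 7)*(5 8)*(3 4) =(3 4)(5 8)(6 11 7) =[0, 1, 2, 4, 3, 8, 11, 6, 5, 9, 10, 7]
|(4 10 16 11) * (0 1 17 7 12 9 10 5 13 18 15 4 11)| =|(0 1 17 7 12 9 10 16)(4 5 13 18 15)| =40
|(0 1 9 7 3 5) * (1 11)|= 7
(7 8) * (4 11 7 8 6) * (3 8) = (3 8)(4 11 7 6) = [0, 1, 2, 8, 11, 5, 4, 6, 3, 9, 10, 7]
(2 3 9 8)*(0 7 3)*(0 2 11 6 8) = [7, 1, 2, 9, 4, 5, 8, 3, 11, 0, 10, 6] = (0 7 3 9)(6 8 11)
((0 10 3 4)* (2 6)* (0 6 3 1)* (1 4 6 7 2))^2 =(0 4 2 6)(1 10 7 3) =((0 10 4 7 2 3 6 1))^2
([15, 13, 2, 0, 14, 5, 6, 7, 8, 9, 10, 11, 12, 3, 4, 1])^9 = (0 3 13 1 15)(4 14)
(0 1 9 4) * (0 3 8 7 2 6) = (0 1 9 4 3 8 7 2 6) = [1, 9, 6, 8, 3, 5, 0, 2, 7, 4]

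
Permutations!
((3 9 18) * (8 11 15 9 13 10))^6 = ((3 13 10 8 11 15 9 18))^6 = (3 9 11 10)(8 13 18 15)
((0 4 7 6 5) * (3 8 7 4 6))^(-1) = ((0 6 5)(3 8 7))^(-1) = (0 5 6)(3 7 8)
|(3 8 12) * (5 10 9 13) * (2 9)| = 15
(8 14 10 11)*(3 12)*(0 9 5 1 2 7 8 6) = (0 9 5 1 2 7 8 14 10 11 6)(3 12) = [9, 2, 7, 12, 4, 1, 0, 8, 14, 5, 11, 6, 3, 13, 10]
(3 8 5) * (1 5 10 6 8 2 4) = (1 5 3 2 4)(6 8 10) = [0, 5, 4, 2, 1, 3, 8, 7, 10, 9, 6]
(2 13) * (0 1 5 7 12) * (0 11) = (0 1 5 7 12 11)(2 13) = [1, 5, 13, 3, 4, 7, 6, 12, 8, 9, 10, 0, 11, 2]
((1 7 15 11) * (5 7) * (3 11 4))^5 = (1 3 15 5 11 4 7)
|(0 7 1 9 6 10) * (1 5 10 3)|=|(0 7 5 10)(1 9 6 3)|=4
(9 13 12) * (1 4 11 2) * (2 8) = (1 4 11 8 2)(9 13 12) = [0, 4, 1, 3, 11, 5, 6, 7, 2, 13, 10, 8, 9, 12]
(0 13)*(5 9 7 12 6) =[13, 1, 2, 3, 4, 9, 5, 12, 8, 7, 10, 11, 6, 0] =(0 13)(5 9 7 12 6)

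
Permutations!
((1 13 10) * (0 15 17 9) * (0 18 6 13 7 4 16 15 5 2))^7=((0 5 2)(1 7 4 16 15 17 9 18 6 13 10))^7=(0 5 2)(1 18 16 10 9 4 13 17 7 6 15)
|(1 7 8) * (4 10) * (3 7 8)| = |(1 8)(3 7)(4 10)| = 2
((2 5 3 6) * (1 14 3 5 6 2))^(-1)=(1 6 2 3 14)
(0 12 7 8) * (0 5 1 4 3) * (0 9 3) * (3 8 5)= (0 12 7 5 1 4)(3 9 8)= [12, 4, 2, 9, 0, 1, 6, 5, 3, 8, 10, 11, 7]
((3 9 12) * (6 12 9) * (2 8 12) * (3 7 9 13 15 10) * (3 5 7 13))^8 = ((2 8 12 13 15 10 5 7 9 3 6))^8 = (2 9 10 12 6 7 15 8 3 5 13)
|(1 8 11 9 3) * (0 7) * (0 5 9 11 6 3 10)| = 20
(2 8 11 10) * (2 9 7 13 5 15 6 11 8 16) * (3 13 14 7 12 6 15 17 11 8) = (2 16)(3 13 5 17 11 10 9 12 6 8)(7 14) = [0, 1, 16, 13, 4, 17, 8, 14, 3, 12, 9, 10, 6, 5, 7, 15, 2, 11]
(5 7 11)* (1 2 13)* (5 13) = (1 2 5 7 11 13) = [0, 2, 5, 3, 4, 7, 6, 11, 8, 9, 10, 13, 12, 1]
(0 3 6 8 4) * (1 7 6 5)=[3, 7, 2, 5, 0, 1, 8, 6, 4]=(0 3 5 1 7 6 8 4)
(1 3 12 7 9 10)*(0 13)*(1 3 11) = (0 13)(1 11)(3 12 7 9 10) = [13, 11, 2, 12, 4, 5, 6, 9, 8, 10, 3, 1, 7, 0]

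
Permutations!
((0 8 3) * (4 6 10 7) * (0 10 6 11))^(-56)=(11)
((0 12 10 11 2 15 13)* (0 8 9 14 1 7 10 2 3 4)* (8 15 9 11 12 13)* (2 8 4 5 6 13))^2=(0 9 1 10 8 3 6 15)(2 14 7 12 11 5 13 4)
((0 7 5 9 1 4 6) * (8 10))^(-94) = (10)(0 1 7 4 5 6 9)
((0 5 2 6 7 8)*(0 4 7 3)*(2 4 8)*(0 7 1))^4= (8)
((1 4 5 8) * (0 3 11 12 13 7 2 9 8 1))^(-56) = (0 9 7 12 3 8 2 13 11)(1 4 5)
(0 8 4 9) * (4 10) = [8, 1, 2, 3, 9, 5, 6, 7, 10, 0, 4] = (0 8 10 4 9)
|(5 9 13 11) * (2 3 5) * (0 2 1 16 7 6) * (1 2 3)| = 11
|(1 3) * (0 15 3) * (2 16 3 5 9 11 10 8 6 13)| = 13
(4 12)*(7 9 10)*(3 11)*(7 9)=(3 11)(4 12)(9 10)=[0, 1, 2, 11, 12, 5, 6, 7, 8, 10, 9, 3, 4]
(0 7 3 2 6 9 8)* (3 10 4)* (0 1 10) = [7, 10, 6, 2, 3, 5, 9, 0, 1, 8, 4] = (0 7)(1 10 4 3 2 6 9 8)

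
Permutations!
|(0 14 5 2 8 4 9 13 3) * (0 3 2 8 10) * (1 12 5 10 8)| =|(0 14 10)(1 12 5)(2 8 4 9 13)| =15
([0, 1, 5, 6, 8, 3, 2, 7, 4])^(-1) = [0, 1, 6, 5, 8, 2, 3, 7, 4]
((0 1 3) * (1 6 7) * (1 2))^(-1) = (0 3 1 2 7 6)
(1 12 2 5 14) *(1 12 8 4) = (1 8 4)(2 5 14 12) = [0, 8, 5, 3, 1, 14, 6, 7, 4, 9, 10, 11, 2, 13, 12]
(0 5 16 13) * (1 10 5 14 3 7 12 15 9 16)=(0 14 3 7 12 15 9 16 13)(1 10 5)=[14, 10, 2, 7, 4, 1, 6, 12, 8, 16, 5, 11, 15, 0, 3, 9, 13]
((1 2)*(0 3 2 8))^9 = (0 8 1 2 3)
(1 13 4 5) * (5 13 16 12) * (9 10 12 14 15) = (1 16 14 15 9 10 12 5)(4 13) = [0, 16, 2, 3, 13, 1, 6, 7, 8, 10, 12, 11, 5, 4, 15, 9, 14]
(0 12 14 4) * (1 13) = (0 12 14 4)(1 13) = [12, 13, 2, 3, 0, 5, 6, 7, 8, 9, 10, 11, 14, 1, 4]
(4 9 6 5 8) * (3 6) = (3 6 5 8 4 9) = [0, 1, 2, 6, 9, 8, 5, 7, 4, 3]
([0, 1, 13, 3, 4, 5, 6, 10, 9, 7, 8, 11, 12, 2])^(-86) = (13)(7 8)(9 10)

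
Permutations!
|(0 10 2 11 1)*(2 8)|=6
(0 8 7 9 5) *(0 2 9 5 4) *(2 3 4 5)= [8, 1, 9, 4, 0, 3, 6, 2, 7, 5]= (0 8 7 2 9 5 3 4)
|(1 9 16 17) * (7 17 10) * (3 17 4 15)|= 9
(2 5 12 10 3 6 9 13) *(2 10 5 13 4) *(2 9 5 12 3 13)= (3 6 5)(4 9)(10 13)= [0, 1, 2, 6, 9, 3, 5, 7, 8, 4, 13, 11, 12, 10]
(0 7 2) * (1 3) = [7, 3, 0, 1, 4, 5, 6, 2] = (0 7 2)(1 3)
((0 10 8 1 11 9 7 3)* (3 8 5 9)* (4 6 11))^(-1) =(0 3 11 6 4 1 8 7 9 5 10)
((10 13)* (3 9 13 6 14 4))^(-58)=(3 14 10 9 4 6 13)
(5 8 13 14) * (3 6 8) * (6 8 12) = (3 8 13 14 5)(6 12) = [0, 1, 2, 8, 4, 3, 12, 7, 13, 9, 10, 11, 6, 14, 5]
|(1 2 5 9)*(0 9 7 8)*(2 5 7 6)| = |(0 9 1 5 6 2 7 8)| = 8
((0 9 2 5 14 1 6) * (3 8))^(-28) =(14)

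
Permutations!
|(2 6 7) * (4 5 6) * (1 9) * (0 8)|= 10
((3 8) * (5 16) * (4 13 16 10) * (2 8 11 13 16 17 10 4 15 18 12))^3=((2 8 3 11 13 17 10 15 18 12)(4 16 5))^3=(2 11 10 12 3 17 18 8 13 15)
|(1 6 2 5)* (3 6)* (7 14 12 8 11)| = |(1 3 6 2 5)(7 14 12 8 11)| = 5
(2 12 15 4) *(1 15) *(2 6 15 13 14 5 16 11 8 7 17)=(1 13 14 5 16 11 8 7 17 2 12)(4 6 15)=[0, 13, 12, 3, 6, 16, 15, 17, 7, 9, 10, 8, 1, 14, 5, 4, 11, 2]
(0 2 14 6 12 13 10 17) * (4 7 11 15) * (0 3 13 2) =(2 14 6 12)(3 13 10 17)(4 7 11 15) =[0, 1, 14, 13, 7, 5, 12, 11, 8, 9, 17, 15, 2, 10, 6, 4, 16, 3]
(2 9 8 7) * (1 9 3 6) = (1 9 8 7 2 3 6) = [0, 9, 3, 6, 4, 5, 1, 2, 7, 8]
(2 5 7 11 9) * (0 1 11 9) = [1, 11, 5, 3, 4, 7, 6, 9, 8, 2, 10, 0] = (0 1 11)(2 5 7 9)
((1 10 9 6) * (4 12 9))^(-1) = ((1 10 4 12 9 6))^(-1) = (1 6 9 12 4 10)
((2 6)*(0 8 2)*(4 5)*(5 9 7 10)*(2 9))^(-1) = ((0 8 9 7 10 5 4 2 6))^(-1) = (0 6 2 4 5 10 7 9 8)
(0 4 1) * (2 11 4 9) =[9, 0, 11, 3, 1, 5, 6, 7, 8, 2, 10, 4] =(0 9 2 11 4 1)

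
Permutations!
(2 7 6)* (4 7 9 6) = (2 9 6)(4 7) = [0, 1, 9, 3, 7, 5, 2, 4, 8, 6]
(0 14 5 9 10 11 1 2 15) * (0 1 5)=[14, 2, 15, 3, 4, 9, 6, 7, 8, 10, 11, 5, 12, 13, 0, 1]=(0 14)(1 2 15)(5 9 10 11)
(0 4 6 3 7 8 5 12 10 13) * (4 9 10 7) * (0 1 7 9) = [0, 7, 2, 4, 6, 12, 3, 8, 5, 10, 13, 11, 9, 1] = (1 7 8 5 12 9 10 13)(3 4 6)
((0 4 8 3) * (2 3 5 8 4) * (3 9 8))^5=(0 3 5 8 9 2)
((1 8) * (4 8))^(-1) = (1 8 4)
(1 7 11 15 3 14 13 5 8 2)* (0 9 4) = [9, 7, 1, 14, 0, 8, 6, 11, 2, 4, 10, 15, 12, 5, 13, 3] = (0 9 4)(1 7 11 15 3 14 13 5 8 2)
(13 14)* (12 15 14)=(12 15 14 13)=[0, 1, 2, 3, 4, 5, 6, 7, 8, 9, 10, 11, 15, 12, 13, 14]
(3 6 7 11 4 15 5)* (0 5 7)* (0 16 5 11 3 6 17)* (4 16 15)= [11, 1, 2, 17, 4, 6, 15, 3, 8, 9, 10, 16, 12, 13, 14, 7, 5, 0]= (0 11 16 5 6 15 7 3 17)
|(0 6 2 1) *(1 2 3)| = 4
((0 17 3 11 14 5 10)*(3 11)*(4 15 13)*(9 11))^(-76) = ((0 17 9 11 14 5 10)(4 15 13))^(-76) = (0 17 9 11 14 5 10)(4 13 15)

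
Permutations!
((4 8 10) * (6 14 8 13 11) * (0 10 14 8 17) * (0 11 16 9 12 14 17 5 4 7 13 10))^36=(17)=((4 10 7 13 16 9 12 14 5)(6 8 17 11))^36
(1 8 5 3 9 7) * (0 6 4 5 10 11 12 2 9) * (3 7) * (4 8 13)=(0 6 8 10 11 12 2 9 3)(1 13 4 5 7)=[6, 13, 9, 0, 5, 7, 8, 1, 10, 3, 11, 12, 2, 4]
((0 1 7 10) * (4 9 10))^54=(10)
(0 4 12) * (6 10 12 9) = (0 4 9 6 10 12) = [4, 1, 2, 3, 9, 5, 10, 7, 8, 6, 12, 11, 0]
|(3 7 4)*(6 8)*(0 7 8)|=6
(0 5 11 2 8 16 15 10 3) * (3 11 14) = (0 5 14 3)(2 8 16 15 10 11) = [5, 1, 8, 0, 4, 14, 6, 7, 16, 9, 11, 2, 12, 13, 3, 10, 15]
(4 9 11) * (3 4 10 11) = [0, 1, 2, 4, 9, 5, 6, 7, 8, 3, 11, 10] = (3 4 9)(10 11)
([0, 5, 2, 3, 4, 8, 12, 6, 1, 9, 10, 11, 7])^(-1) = [0, 8, 2, 3, 4, 1, 7, 12, 5, 9, 10, 11, 6]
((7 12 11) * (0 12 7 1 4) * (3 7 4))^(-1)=(0 4 7 3 1 11 12)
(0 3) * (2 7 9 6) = (0 3)(2 7 9 6) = [3, 1, 7, 0, 4, 5, 2, 9, 8, 6]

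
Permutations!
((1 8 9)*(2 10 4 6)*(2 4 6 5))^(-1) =(1 9 8)(2 5 4 6 10)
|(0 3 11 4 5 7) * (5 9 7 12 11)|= |(0 3 5 12 11 4 9 7)|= 8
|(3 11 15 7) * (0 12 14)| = |(0 12 14)(3 11 15 7)| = 12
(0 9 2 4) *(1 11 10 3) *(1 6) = (0 9 2 4)(1 11 10 3 6) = [9, 11, 4, 6, 0, 5, 1, 7, 8, 2, 3, 10]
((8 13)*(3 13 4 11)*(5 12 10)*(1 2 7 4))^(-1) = (1 8 13 3 11 4 7 2)(5 10 12) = ((1 2 7 4 11 3 13 8)(5 12 10))^(-1)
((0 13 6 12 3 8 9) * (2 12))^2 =(0 6 12 8)(2 3 9 13) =((0 13 6 2 12 3 8 9))^2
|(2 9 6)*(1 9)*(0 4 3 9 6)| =|(0 4 3 9)(1 6 2)| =12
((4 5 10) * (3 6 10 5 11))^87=(3 10 11 6 4)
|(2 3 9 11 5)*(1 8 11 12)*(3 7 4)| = |(1 8 11 5 2 7 4 3 9 12)| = 10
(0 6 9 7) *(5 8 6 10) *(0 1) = (0 10 5 8 6 9 7 1) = [10, 0, 2, 3, 4, 8, 9, 1, 6, 7, 5]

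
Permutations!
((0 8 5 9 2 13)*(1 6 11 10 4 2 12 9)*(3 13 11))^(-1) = (0 13 3 6 1 5 8)(2 4 10 11)(9 12)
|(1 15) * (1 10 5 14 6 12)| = |(1 15 10 5 14 6 12)| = 7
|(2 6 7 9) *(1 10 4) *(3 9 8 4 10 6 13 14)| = |(1 6 7 8 4)(2 13 14 3 9)| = 5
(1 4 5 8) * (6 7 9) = [0, 4, 2, 3, 5, 8, 7, 9, 1, 6] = (1 4 5 8)(6 7 9)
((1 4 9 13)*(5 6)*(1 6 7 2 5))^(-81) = ((1 4 9 13 6)(2 5 7))^(-81) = (1 6 13 9 4)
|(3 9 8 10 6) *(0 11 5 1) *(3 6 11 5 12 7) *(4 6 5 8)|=12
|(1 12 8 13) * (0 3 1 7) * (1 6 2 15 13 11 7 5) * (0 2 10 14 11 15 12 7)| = 24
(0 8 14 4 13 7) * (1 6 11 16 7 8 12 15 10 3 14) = (0 12 15 10 3 14 4 13 8 1 6 11 16 7) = [12, 6, 2, 14, 13, 5, 11, 0, 1, 9, 3, 16, 15, 8, 4, 10, 7]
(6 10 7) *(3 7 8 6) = [0, 1, 2, 7, 4, 5, 10, 3, 6, 9, 8] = (3 7)(6 10 8)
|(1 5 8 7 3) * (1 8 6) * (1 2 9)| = 15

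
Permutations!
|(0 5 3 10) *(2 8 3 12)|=7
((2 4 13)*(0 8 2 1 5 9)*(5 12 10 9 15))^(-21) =(0 12 4)(1 2 9)(5 15)(8 10 13)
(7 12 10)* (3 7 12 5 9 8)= (3 7 5 9 8)(10 12)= [0, 1, 2, 7, 4, 9, 6, 5, 3, 8, 12, 11, 10]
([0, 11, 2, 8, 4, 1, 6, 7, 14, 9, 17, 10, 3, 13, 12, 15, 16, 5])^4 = (1 5 17 10 11)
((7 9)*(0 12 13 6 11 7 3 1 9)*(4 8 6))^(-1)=(0 7 11 6 8 4 13 12)(1 3 9)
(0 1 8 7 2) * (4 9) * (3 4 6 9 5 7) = (0 1 8 3 4 5 7 2)(6 9) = [1, 8, 0, 4, 5, 7, 9, 2, 3, 6]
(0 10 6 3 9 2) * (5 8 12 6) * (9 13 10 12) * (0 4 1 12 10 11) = [10, 12, 4, 13, 1, 8, 3, 7, 9, 2, 5, 0, 6, 11] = (0 10 5 8 9 2 4 1 12 6 3 13 11)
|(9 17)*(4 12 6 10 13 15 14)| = |(4 12 6 10 13 15 14)(9 17)| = 14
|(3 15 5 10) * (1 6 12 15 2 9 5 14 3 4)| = 11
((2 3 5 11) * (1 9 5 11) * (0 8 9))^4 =(0 1 5 9 8)(2 3 11)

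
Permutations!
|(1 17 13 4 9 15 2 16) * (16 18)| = 9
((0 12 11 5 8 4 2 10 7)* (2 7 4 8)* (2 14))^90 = (14)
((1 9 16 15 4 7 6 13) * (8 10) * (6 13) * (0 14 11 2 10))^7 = (16)(0 14 11 2 10 8)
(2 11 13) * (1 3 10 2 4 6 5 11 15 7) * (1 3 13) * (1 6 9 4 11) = (1 13 11 6 5)(2 15 7 3 10)(4 9) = [0, 13, 15, 10, 9, 1, 5, 3, 8, 4, 2, 6, 12, 11, 14, 7]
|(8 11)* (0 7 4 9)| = 4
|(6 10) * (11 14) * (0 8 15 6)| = |(0 8 15 6 10)(11 14)| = 10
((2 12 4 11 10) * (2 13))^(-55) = (2 13 10 11 4 12) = ((2 12 4 11 10 13))^(-55)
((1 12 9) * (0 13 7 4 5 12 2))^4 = ((0 13 7 4 5 12 9 1 2))^4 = (0 5 2 4 1 7 9 13 12)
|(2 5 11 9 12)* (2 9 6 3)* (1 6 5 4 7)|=|(1 6 3 2 4 7)(5 11)(9 12)|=6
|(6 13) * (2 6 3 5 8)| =|(2 6 13 3 5 8)| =6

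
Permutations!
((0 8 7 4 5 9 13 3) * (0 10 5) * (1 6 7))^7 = ((0 8 1 6 7 4)(3 10 5 9 13))^7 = (0 8 1 6 7 4)(3 5 13 10 9)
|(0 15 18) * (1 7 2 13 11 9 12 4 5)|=|(0 15 18)(1 7 2 13 11 9 12 4 5)|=9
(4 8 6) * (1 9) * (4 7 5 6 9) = (1 4 8 9)(5 6 7) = [0, 4, 2, 3, 8, 6, 7, 5, 9, 1]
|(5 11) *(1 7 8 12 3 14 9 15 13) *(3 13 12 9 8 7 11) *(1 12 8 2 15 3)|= 6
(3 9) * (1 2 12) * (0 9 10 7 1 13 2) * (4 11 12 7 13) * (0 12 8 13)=(0 9 3 10)(1 12 4 11 8 13 2 7)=[9, 12, 7, 10, 11, 5, 6, 1, 13, 3, 0, 8, 4, 2]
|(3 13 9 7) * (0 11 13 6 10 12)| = 9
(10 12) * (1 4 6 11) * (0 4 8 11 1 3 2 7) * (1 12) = (0 4 6 12 10 1 8 11 3 2 7) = [4, 8, 7, 2, 6, 5, 12, 0, 11, 9, 1, 3, 10]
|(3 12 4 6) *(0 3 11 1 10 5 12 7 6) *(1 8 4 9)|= 35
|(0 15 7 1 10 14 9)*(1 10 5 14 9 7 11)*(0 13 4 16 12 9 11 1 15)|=35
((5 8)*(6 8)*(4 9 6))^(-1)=((4 9 6 8 5))^(-1)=(4 5 8 6 9)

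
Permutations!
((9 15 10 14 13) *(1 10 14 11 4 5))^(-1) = (1 5 4 11 10)(9 13 14 15)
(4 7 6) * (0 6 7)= [6, 1, 2, 3, 0, 5, 4, 7]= (7)(0 6 4)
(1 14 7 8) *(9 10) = (1 14 7 8)(9 10) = [0, 14, 2, 3, 4, 5, 6, 8, 1, 10, 9, 11, 12, 13, 7]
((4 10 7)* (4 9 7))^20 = ((4 10)(7 9))^20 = (10)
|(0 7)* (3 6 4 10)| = 4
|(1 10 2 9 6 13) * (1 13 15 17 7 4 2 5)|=21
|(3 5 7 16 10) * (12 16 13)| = 7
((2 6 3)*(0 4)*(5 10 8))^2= (2 3 6)(5 8 10)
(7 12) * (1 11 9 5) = (1 11 9 5)(7 12) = [0, 11, 2, 3, 4, 1, 6, 12, 8, 5, 10, 9, 7]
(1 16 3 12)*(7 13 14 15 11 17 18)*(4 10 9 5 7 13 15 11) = (1 16 3 12)(4 10 9 5 7 15)(11 17 18 13 14) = [0, 16, 2, 12, 10, 7, 6, 15, 8, 5, 9, 17, 1, 14, 11, 4, 3, 18, 13]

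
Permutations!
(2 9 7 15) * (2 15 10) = [0, 1, 9, 3, 4, 5, 6, 10, 8, 7, 2, 11, 12, 13, 14, 15] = (15)(2 9 7 10)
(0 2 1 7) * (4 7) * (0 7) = (7)(0 2 1 4) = [2, 4, 1, 3, 0, 5, 6, 7]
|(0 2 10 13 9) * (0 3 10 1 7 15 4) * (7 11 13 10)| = 10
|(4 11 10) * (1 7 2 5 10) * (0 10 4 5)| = 8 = |(0 10 5 4 11 1 7 2)|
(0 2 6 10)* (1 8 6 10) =[2, 8, 10, 3, 4, 5, 1, 7, 6, 9, 0] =(0 2 10)(1 8 6)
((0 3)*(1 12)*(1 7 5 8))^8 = ((0 3)(1 12 7 5 8))^8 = (1 5 12 8 7)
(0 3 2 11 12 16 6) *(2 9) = (0 3 9 2 11 12 16 6) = [3, 1, 11, 9, 4, 5, 0, 7, 8, 2, 10, 12, 16, 13, 14, 15, 6]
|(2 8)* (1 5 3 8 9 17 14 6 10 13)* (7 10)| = |(1 5 3 8 2 9 17 14 6 7 10 13)| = 12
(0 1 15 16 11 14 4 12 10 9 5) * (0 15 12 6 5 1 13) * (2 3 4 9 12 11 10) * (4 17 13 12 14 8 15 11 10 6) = (0 12 2 3 17 13)(1 10 14 9)(5 11 8 15 16 6) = [12, 10, 3, 17, 4, 11, 5, 7, 15, 1, 14, 8, 2, 0, 9, 16, 6, 13]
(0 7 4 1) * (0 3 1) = (0 7 4)(1 3) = [7, 3, 2, 1, 0, 5, 6, 4]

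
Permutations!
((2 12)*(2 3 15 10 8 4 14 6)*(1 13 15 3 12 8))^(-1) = (1 10 15 13)(2 6 14 4 8)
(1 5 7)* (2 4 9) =[0, 5, 4, 3, 9, 7, 6, 1, 8, 2] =(1 5 7)(2 4 9)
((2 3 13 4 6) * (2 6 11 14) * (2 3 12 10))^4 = (2 12 10)(3 14 11 4 13)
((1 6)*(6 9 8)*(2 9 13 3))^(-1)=(1 6 8 9 2 3 13)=((1 13 3 2 9 8 6))^(-1)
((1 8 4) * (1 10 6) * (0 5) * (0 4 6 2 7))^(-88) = (0 4 2)(1 6 8)(5 10 7)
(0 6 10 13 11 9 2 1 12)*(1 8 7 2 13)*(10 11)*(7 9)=(0 6 11 7 2 8 9 13 10 1 12)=[6, 12, 8, 3, 4, 5, 11, 2, 9, 13, 1, 7, 0, 10]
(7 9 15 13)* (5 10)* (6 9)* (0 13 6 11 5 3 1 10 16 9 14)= [13, 10, 2, 1, 4, 16, 14, 11, 8, 15, 3, 5, 12, 7, 0, 6, 9]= (0 13 7 11 5 16 9 15 6 14)(1 10 3)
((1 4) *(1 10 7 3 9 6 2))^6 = ((1 4 10 7 3 9 6 2))^6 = (1 6 3 10)(2 9 7 4)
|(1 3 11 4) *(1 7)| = 5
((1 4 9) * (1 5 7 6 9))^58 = (5 6)(7 9) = ((1 4)(5 7 6 9))^58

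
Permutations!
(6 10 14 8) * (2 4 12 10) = (2 4 12 10 14 8 6) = [0, 1, 4, 3, 12, 5, 2, 7, 6, 9, 14, 11, 10, 13, 8]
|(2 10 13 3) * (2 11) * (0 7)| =|(0 7)(2 10 13 3 11)| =10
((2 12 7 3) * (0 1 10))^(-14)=(0 1 10)(2 7)(3 12)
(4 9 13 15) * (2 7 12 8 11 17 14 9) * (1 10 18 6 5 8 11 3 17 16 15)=(1 10 18 6 5 8 3 17 14 9 13)(2 7 12 11 16 15 4)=[0, 10, 7, 17, 2, 8, 5, 12, 3, 13, 18, 16, 11, 1, 9, 4, 15, 14, 6]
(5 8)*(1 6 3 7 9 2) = (1 6 3 7 9 2)(5 8) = [0, 6, 1, 7, 4, 8, 3, 9, 5, 2]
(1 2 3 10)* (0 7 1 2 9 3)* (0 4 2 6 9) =[7, 0, 4, 10, 2, 5, 9, 1, 8, 3, 6] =(0 7 1)(2 4)(3 10 6 9)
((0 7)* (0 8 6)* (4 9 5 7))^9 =((0 4 9 5 7 8 6))^9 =(0 9 7 6 4 5 8)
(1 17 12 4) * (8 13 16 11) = (1 17 12 4)(8 13 16 11) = [0, 17, 2, 3, 1, 5, 6, 7, 13, 9, 10, 8, 4, 16, 14, 15, 11, 12]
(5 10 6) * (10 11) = (5 11 10 6) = [0, 1, 2, 3, 4, 11, 5, 7, 8, 9, 6, 10]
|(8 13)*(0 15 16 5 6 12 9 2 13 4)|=|(0 15 16 5 6 12 9 2 13 8 4)|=11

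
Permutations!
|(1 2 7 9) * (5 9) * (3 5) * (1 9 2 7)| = |(9)(1 7 3 5 2)| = 5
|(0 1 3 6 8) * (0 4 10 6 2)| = 4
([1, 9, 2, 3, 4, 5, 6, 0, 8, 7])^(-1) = (0 7 9 1)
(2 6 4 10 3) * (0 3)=(0 3 2 6 4 10)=[3, 1, 6, 2, 10, 5, 4, 7, 8, 9, 0]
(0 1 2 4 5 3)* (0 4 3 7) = (0 1 2 3 4 5 7) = [1, 2, 3, 4, 5, 7, 6, 0]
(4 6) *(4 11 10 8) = (4 6 11 10 8) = [0, 1, 2, 3, 6, 5, 11, 7, 4, 9, 8, 10]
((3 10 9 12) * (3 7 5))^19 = (3 10 9 12 7 5)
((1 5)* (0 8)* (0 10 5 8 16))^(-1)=(0 16)(1 5 10 8)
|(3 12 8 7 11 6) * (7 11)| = |(3 12 8 11 6)| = 5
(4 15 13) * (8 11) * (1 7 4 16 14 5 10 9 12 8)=[0, 7, 2, 3, 15, 10, 6, 4, 11, 12, 9, 1, 8, 16, 5, 13, 14]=(1 7 4 15 13 16 14 5 10 9 12 8 11)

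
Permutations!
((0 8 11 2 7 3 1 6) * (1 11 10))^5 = ((0 8 10 1 6)(2 7 3 11))^5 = (2 7 3 11)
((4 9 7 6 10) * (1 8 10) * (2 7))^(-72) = ((1 8 10 4 9 2 7 6))^(-72) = (10)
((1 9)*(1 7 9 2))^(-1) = (1 2)(7 9) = ((1 2)(7 9))^(-1)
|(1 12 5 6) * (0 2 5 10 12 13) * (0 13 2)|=4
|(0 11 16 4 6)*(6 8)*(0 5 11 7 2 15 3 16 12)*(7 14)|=|(0 14 7 2 15 3 16 4 8 6 5 11 12)|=13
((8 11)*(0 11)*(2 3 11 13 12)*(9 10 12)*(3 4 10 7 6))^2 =(0 9 6 11)(2 10)(3 8 13 7)(4 12) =((0 13 9 7 6 3 11 8)(2 4 10 12))^2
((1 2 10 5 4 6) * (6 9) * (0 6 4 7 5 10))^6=((10)(0 6 1 2)(4 9)(5 7))^6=(10)(0 1)(2 6)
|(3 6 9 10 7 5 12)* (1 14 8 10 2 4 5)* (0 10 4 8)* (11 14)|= 24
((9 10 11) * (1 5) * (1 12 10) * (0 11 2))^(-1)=(0 2 10 12 5 1 9 11)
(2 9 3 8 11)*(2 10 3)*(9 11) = [0, 1, 11, 8, 4, 5, 6, 7, 9, 2, 3, 10] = (2 11 10 3 8 9)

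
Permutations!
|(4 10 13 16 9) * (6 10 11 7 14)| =|(4 11 7 14 6 10 13 16 9)| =9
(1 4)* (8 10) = (1 4)(8 10) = [0, 4, 2, 3, 1, 5, 6, 7, 10, 9, 8]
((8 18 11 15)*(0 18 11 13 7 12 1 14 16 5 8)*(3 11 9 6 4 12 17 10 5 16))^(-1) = ((0 18 13 7 17 10 5 8 9 6 4 12 1 14 3 11 15))^(-1) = (0 15 11 3 14 1 12 4 6 9 8 5 10 17 7 13 18)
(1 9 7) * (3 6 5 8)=(1 9 7)(3 6 5 8)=[0, 9, 2, 6, 4, 8, 5, 1, 3, 7]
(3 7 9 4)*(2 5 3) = (2 5 3 7 9 4) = [0, 1, 5, 7, 2, 3, 6, 9, 8, 4]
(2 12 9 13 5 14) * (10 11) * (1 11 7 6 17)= [0, 11, 12, 3, 4, 14, 17, 6, 8, 13, 7, 10, 9, 5, 2, 15, 16, 1]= (1 11 10 7 6 17)(2 12 9 13 5 14)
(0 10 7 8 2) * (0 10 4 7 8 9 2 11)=[4, 1, 10, 3, 7, 5, 6, 9, 11, 2, 8, 0]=(0 4 7 9 2 10 8 11)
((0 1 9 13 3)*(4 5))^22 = ((0 1 9 13 3)(4 5))^22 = (0 9 3 1 13)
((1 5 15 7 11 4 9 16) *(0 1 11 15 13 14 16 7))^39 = ((0 1 5 13 14 16 11 4 9 7 15))^39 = (0 11 1 4 5 9 13 7 14 15 16)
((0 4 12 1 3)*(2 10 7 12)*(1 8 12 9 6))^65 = ((0 4 2 10 7 9 6 1 3)(8 12))^65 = (0 2 7 6 3 4 10 9 1)(8 12)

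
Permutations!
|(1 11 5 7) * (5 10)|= 5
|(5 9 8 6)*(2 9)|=|(2 9 8 6 5)|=5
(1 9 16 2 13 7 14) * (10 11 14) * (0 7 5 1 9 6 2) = (0 7 10 11 14 9 16)(1 6 2 13 5) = [7, 6, 13, 3, 4, 1, 2, 10, 8, 16, 11, 14, 12, 5, 9, 15, 0]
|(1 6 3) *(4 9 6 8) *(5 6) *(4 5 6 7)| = 8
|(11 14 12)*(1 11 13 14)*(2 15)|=6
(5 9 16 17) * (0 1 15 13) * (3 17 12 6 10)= [1, 15, 2, 17, 4, 9, 10, 7, 8, 16, 3, 11, 6, 0, 14, 13, 12, 5]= (0 1 15 13)(3 17 5 9 16 12 6 10)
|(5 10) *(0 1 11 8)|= |(0 1 11 8)(5 10)|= 4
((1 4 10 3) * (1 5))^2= (1 10 5 4 3)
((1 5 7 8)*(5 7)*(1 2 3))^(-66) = ((1 7 8 2 3))^(-66) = (1 3 2 8 7)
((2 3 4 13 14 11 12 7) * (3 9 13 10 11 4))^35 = (2 7 12 11 10 4 14 13 9)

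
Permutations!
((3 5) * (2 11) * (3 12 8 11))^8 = ((2 3 5 12 8 11))^8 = (2 5 8)(3 12 11)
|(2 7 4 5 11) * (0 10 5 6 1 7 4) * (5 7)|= 6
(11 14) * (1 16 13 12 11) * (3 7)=[0, 16, 2, 7, 4, 5, 6, 3, 8, 9, 10, 14, 11, 12, 1, 15, 13]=(1 16 13 12 11 14)(3 7)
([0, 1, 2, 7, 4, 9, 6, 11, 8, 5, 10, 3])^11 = [0, 1, 2, 11, 4, 9, 6, 3, 8, 5, 10, 7]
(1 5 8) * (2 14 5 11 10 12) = [0, 11, 14, 3, 4, 8, 6, 7, 1, 9, 12, 10, 2, 13, 5] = (1 11 10 12 2 14 5 8)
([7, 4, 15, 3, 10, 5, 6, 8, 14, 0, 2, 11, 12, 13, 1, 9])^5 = (0 4)(1 9)(2 8)(7 10)(14 15)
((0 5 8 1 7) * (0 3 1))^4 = ((0 5 8)(1 7 3))^4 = (0 5 8)(1 7 3)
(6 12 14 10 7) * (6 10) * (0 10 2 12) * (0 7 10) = (2 12 14 6 7) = [0, 1, 12, 3, 4, 5, 7, 2, 8, 9, 10, 11, 14, 13, 6]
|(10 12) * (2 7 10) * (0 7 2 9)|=|(0 7 10 12 9)|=5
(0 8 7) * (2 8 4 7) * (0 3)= (0 4 7 3)(2 8)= [4, 1, 8, 0, 7, 5, 6, 3, 2]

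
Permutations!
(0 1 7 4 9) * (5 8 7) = (0 1 5 8 7 4 9) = [1, 5, 2, 3, 9, 8, 6, 4, 7, 0]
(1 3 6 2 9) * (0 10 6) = (0 10 6 2 9 1 3) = [10, 3, 9, 0, 4, 5, 2, 7, 8, 1, 6]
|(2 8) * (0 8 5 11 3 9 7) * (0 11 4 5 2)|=|(0 8)(3 9 7 11)(4 5)|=4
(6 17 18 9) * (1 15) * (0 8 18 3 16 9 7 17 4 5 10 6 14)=[8, 15, 2, 16, 5, 10, 4, 17, 18, 14, 6, 11, 12, 13, 0, 1, 9, 3, 7]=(0 8 18 7 17 3 16 9 14)(1 15)(4 5 10 6)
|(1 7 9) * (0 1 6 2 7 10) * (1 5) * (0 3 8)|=12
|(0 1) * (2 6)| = |(0 1)(2 6)| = 2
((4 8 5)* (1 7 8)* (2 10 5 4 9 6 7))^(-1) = (1 4 8 7 6 9 5 10 2)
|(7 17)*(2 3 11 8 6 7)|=|(2 3 11 8 6 7 17)|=7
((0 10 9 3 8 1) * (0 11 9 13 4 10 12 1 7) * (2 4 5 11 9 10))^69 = ((0 12 1 9 3 8 7)(2 4)(5 11 10 13))^69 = (0 7 8 3 9 1 12)(2 4)(5 11 10 13)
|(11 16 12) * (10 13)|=6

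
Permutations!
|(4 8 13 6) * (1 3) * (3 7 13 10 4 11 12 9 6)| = 12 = |(1 7 13 3)(4 8 10)(6 11 12 9)|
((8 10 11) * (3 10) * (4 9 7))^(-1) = ((3 10 11 8)(4 9 7))^(-1) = (3 8 11 10)(4 7 9)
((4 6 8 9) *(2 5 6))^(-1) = ((2 5 6 8 9 4))^(-1) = (2 4 9 8 6 5)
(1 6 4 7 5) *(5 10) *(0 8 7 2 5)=[8, 6, 5, 3, 2, 1, 4, 10, 7, 9, 0]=(0 8 7 10)(1 6 4 2 5)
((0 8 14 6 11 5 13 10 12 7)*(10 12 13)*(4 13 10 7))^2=((0 8 14 6 11 5 7)(4 13 12))^2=(0 14 11 7 8 6 5)(4 12 13)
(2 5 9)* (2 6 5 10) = [0, 1, 10, 3, 4, 9, 5, 7, 8, 6, 2] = (2 10)(5 9 6)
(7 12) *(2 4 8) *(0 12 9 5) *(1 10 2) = [12, 10, 4, 3, 8, 0, 6, 9, 1, 5, 2, 11, 7] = (0 12 7 9 5)(1 10 2 4 8)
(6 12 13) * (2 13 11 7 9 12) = [0, 1, 13, 3, 4, 5, 2, 9, 8, 12, 10, 7, 11, 6] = (2 13 6)(7 9 12 11)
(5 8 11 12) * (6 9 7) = (5 8 11 12)(6 9 7) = [0, 1, 2, 3, 4, 8, 9, 6, 11, 7, 10, 12, 5]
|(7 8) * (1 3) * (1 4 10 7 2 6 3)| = 7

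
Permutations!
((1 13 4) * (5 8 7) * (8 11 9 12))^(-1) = (1 4 13)(5 7 8 12 9 11)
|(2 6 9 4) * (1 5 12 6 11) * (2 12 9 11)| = |(1 5 9 4 12 6 11)| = 7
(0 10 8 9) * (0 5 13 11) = (0 10 8 9 5 13 11) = [10, 1, 2, 3, 4, 13, 6, 7, 9, 5, 8, 0, 12, 11]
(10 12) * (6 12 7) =(6 12 10 7) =[0, 1, 2, 3, 4, 5, 12, 6, 8, 9, 7, 11, 10]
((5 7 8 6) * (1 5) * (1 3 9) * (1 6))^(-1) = ((1 5 7 8)(3 9 6))^(-1) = (1 8 7 5)(3 6 9)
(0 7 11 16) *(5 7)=(0 5 7 11 16)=[5, 1, 2, 3, 4, 7, 6, 11, 8, 9, 10, 16, 12, 13, 14, 15, 0]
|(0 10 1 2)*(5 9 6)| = 12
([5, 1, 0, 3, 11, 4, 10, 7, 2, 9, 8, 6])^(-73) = (0 2 8 10 6 11 4 5)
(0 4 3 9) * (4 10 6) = (0 10 6 4 3 9) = [10, 1, 2, 9, 3, 5, 4, 7, 8, 0, 6]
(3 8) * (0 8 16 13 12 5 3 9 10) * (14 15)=(0 8 9 10)(3 16 13 12 5)(14 15)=[8, 1, 2, 16, 4, 3, 6, 7, 9, 10, 0, 11, 5, 12, 15, 14, 13]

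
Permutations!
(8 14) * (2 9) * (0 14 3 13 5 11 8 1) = (0 14 1)(2 9)(3 13 5 11 8) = [14, 0, 9, 13, 4, 11, 6, 7, 3, 2, 10, 8, 12, 5, 1]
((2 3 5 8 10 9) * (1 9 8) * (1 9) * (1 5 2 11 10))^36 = (11)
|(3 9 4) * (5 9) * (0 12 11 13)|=4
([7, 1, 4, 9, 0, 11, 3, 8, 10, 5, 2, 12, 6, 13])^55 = (13)(0 7 8 10 2 4)(3 9 5 11 12 6)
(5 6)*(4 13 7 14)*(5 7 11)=(4 13 11 5 6 7 14)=[0, 1, 2, 3, 13, 6, 7, 14, 8, 9, 10, 5, 12, 11, 4]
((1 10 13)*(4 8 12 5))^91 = ((1 10 13)(4 8 12 5))^91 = (1 10 13)(4 5 12 8)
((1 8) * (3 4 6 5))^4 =(8) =((1 8)(3 4 6 5))^4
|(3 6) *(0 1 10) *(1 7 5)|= |(0 7 5 1 10)(3 6)|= 10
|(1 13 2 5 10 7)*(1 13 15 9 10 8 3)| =|(1 15 9 10 7 13 2 5 8 3)| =10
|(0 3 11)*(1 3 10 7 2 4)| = 8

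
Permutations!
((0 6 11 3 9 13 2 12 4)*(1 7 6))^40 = (0 13 6 4 9 7 12 3 1 2 11)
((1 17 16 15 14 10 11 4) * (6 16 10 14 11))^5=(1 15 10 4 16 17 11 6)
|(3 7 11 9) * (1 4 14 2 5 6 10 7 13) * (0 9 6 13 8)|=12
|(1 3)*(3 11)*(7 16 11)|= 5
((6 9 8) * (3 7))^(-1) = (3 7)(6 8 9)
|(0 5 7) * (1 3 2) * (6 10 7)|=15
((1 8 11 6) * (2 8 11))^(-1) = ((1 11 6)(2 8))^(-1) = (1 6 11)(2 8)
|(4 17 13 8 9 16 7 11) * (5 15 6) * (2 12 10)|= |(2 12 10)(4 17 13 8 9 16 7 11)(5 15 6)|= 24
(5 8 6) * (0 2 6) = (0 2 6 5 8) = [2, 1, 6, 3, 4, 8, 5, 7, 0]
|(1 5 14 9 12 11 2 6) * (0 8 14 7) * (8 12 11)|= |(0 12 8 14 9 11 2 6 1 5 7)|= 11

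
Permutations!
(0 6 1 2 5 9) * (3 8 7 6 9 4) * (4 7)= [9, 2, 5, 8, 3, 7, 1, 6, 4, 0]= (0 9)(1 2 5 7 6)(3 8 4)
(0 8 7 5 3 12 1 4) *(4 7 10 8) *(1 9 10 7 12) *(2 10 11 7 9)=[4, 12, 10, 1, 0, 3, 6, 5, 9, 11, 8, 7, 2]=(0 4)(1 12 2 10 8 9 11 7 5 3)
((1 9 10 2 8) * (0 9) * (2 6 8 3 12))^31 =(0 9 10 6 8 1)(2 3 12)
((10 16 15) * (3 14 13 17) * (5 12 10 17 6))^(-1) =(3 17 15 16 10 12 5 6 13 14)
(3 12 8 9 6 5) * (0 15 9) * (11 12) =(0 15 9 6 5 3 11 12 8) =[15, 1, 2, 11, 4, 3, 5, 7, 0, 6, 10, 12, 8, 13, 14, 9]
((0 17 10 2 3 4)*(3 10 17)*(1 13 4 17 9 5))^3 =(0 9 13 3 5 4 17 1)(2 10)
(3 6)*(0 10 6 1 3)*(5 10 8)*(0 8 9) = (0 9)(1 3)(5 10 6 8) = [9, 3, 2, 1, 4, 10, 8, 7, 5, 0, 6]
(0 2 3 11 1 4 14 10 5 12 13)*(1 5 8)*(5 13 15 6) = (0 2 3 11 13)(1 4 14 10 8)(5 12 15 6) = [2, 4, 3, 11, 14, 12, 5, 7, 1, 9, 8, 13, 15, 0, 10, 6]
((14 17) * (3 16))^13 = ((3 16)(14 17))^13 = (3 16)(14 17)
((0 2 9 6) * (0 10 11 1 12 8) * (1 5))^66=((0 2 9 6 10 11 5 1 12 8))^66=(0 5 9 12 10)(1 6 8 11 2)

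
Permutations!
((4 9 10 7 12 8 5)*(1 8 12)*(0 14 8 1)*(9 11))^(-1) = (0 7 10 9 11 4 5 8 14)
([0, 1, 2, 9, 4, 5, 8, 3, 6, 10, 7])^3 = [0, 1, 2, 7, 4, 5, 8, 10, 6, 3, 9]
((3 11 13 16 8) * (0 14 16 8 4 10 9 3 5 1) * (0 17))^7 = (0 11 14 13 16 8 4 5 10 1 9 17 3)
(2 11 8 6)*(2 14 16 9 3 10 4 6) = (2 11 8)(3 10 4 6 14 16 9) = [0, 1, 11, 10, 6, 5, 14, 7, 2, 3, 4, 8, 12, 13, 16, 15, 9]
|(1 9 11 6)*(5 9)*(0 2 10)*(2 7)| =|(0 7 2 10)(1 5 9 11 6)| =20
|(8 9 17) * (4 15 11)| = 3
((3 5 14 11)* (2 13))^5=((2 13)(3 5 14 11))^5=(2 13)(3 5 14 11)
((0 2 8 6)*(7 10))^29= (0 2 8 6)(7 10)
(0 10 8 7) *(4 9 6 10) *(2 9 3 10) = (0 4 3 10 8 7)(2 9 6) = [4, 1, 9, 10, 3, 5, 2, 0, 7, 6, 8]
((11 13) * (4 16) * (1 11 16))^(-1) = ((1 11 13 16 4))^(-1) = (1 4 16 13 11)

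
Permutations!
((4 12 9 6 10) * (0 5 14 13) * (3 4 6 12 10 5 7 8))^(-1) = (0 13 14 5 6 10 4 3 8 7)(9 12)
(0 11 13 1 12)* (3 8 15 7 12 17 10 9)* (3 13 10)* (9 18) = (0 11 10 18 9 13 1 17 3 8 15 7 12) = [11, 17, 2, 8, 4, 5, 6, 12, 15, 13, 18, 10, 0, 1, 14, 7, 16, 3, 9]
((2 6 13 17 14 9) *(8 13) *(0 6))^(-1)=((0 6 8 13 17 14 9 2))^(-1)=(0 2 9 14 17 13 8 6)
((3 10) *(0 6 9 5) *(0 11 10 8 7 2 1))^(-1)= ((0 6 9 5 11 10 3 8 7 2 1))^(-1)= (0 1 2 7 8 3 10 11 5 9 6)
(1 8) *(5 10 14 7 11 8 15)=(1 15 5 10 14 7 11 8)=[0, 15, 2, 3, 4, 10, 6, 11, 1, 9, 14, 8, 12, 13, 7, 5]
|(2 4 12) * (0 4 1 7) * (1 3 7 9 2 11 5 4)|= |(0 1 9 2 3 7)(4 12 11 5)|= 12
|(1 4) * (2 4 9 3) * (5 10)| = |(1 9 3 2 4)(5 10)| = 10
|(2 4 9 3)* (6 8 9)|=|(2 4 6 8 9 3)|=6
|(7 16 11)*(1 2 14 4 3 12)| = 6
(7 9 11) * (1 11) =(1 11 7 9) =[0, 11, 2, 3, 4, 5, 6, 9, 8, 1, 10, 7]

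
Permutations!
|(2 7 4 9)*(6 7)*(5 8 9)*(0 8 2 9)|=|(9)(0 8)(2 6 7 4 5)|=10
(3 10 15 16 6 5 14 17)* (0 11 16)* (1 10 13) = [11, 10, 2, 13, 4, 14, 5, 7, 8, 9, 15, 16, 12, 1, 17, 0, 6, 3] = (0 11 16 6 5 14 17 3 13 1 10 15)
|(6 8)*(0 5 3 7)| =|(0 5 3 7)(6 8)| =4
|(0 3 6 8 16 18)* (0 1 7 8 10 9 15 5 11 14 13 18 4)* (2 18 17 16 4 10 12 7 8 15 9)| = |(0 3 6 12 7 15 5 11 14 13 17 16 10 2 18 1 8 4)| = 18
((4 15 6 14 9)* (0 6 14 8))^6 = ((0 6 8)(4 15 14 9))^6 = (4 14)(9 15)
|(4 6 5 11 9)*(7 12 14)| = 15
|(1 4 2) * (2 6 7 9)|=6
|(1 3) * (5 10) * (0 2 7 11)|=|(0 2 7 11)(1 3)(5 10)|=4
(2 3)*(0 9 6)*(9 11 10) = [11, 1, 3, 2, 4, 5, 0, 7, 8, 6, 9, 10] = (0 11 10 9 6)(2 3)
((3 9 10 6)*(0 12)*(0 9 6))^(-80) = (12)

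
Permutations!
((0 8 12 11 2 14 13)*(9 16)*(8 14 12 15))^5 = (0 13 14)(2 11 12)(8 15)(9 16)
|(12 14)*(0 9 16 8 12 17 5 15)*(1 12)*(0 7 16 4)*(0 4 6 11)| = 36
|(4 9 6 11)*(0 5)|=4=|(0 5)(4 9 6 11)|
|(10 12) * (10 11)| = 3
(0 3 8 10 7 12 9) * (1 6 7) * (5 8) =(0 3 5 8 10 1 6 7 12 9) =[3, 6, 2, 5, 4, 8, 7, 12, 10, 0, 1, 11, 9]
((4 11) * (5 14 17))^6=(17)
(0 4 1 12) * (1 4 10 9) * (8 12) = [10, 8, 2, 3, 4, 5, 6, 7, 12, 1, 9, 11, 0] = (0 10 9 1 8 12)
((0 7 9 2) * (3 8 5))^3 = (0 2 9 7)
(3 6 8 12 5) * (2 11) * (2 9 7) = [0, 1, 11, 6, 4, 3, 8, 2, 12, 7, 10, 9, 5] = (2 11 9 7)(3 6 8 12 5)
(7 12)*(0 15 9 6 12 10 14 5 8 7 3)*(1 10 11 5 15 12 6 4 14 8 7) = (0 12 3)(1 10 8)(4 14 15 9)(5 7 11) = [12, 10, 2, 0, 14, 7, 6, 11, 1, 4, 8, 5, 3, 13, 15, 9]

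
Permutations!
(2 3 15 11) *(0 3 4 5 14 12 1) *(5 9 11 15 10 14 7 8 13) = (15)(0 3 10 14 12 1)(2 4 9 11)(5 7 8 13) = [3, 0, 4, 10, 9, 7, 6, 8, 13, 11, 14, 2, 1, 5, 12, 15]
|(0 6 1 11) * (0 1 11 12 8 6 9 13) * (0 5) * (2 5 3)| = |(0 9 13 3 2 5)(1 12 8 6 11)| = 30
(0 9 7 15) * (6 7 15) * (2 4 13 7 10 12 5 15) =(0 9 2 4 13 7 6 10 12 5 15) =[9, 1, 4, 3, 13, 15, 10, 6, 8, 2, 12, 11, 5, 7, 14, 0]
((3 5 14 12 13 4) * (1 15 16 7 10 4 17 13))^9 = (1 12 14 5 3 4 10 7 16 15)(13 17)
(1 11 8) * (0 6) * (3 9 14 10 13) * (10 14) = (14)(0 6)(1 11 8)(3 9 10 13) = [6, 11, 2, 9, 4, 5, 0, 7, 1, 10, 13, 8, 12, 3, 14]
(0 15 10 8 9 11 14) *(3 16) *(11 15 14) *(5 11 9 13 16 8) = [14, 1, 2, 8, 4, 11, 6, 7, 13, 15, 5, 9, 12, 16, 0, 10, 3] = (0 14)(3 8 13 16)(5 11 9 15 10)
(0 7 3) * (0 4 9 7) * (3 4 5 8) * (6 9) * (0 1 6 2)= (0 1 6 9 7 4 2)(3 5 8)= [1, 6, 0, 5, 2, 8, 9, 4, 3, 7]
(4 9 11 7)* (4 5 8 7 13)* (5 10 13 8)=(4 9 11 8 7 10 13)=[0, 1, 2, 3, 9, 5, 6, 10, 7, 11, 13, 8, 12, 4]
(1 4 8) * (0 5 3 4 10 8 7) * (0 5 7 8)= (0 7 5 3 4 8 1 10)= [7, 10, 2, 4, 8, 3, 6, 5, 1, 9, 0]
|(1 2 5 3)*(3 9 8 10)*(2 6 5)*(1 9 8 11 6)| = 7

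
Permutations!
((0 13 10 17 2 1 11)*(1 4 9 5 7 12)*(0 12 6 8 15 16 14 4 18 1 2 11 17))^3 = (1 12)(2 17)(4 7 15)(5 8 14)(6 16 9)(11 18)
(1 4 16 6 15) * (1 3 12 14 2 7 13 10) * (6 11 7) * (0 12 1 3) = [12, 4, 6, 1, 16, 5, 15, 13, 8, 9, 3, 7, 14, 10, 2, 0, 11] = (0 12 14 2 6 15)(1 4 16 11 7 13 10 3)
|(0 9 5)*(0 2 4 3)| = 6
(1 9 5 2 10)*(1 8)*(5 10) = (1 9 10 8)(2 5) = [0, 9, 5, 3, 4, 2, 6, 7, 1, 10, 8]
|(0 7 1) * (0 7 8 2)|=|(0 8 2)(1 7)|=6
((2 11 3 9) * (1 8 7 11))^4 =(1 3 8 9 7 2 11)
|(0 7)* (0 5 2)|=|(0 7 5 2)|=4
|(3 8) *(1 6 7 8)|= 5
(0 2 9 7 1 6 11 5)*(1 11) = (0 2 9 7 11 5)(1 6) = [2, 6, 9, 3, 4, 0, 1, 11, 8, 7, 10, 5]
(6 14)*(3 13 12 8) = (3 13 12 8)(6 14) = [0, 1, 2, 13, 4, 5, 14, 7, 3, 9, 10, 11, 8, 12, 6]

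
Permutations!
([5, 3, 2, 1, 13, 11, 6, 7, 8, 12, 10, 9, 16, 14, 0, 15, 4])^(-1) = (0 14 13 4 16 12 9 11 5)(1 3)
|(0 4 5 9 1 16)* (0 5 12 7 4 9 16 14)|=|(0 9 1 14)(4 12 7)(5 16)|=12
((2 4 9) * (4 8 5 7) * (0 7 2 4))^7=((0 7)(2 8 5)(4 9))^7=(0 7)(2 8 5)(4 9)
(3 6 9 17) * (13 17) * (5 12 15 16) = [0, 1, 2, 6, 4, 12, 9, 7, 8, 13, 10, 11, 15, 17, 14, 16, 5, 3] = (3 6 9 13 17)(5 12 15 16)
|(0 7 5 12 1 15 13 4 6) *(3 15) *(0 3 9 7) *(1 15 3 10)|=|(1 9 7 5 12 15 13 4 6 10)|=10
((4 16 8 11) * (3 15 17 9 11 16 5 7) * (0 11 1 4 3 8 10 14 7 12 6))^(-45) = (0 6 12 5 4 1 9 17 15 3 11)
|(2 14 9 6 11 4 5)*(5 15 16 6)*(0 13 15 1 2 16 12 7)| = |(0 13 15 12 7)(1 2 14 9 5 16 6 11 4)| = 45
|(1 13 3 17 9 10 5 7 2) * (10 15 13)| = 5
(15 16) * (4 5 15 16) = (16)(4 5 15) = [0, 1, 2, 3, 5, 15, 6, 7, 8, 9, 10, 11, 12, 13, 14, 4, 16]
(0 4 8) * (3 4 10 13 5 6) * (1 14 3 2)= (0 10 13 5 6 2 1 14 3 4 8)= [10, 14, 1, 4, 8, 6, 2, 7, 0, 9, 13, 11, 12, 5, 3]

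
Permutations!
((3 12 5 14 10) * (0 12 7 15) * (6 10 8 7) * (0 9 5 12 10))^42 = ((0 10 3 6)(5 14 8 7 15 9))^42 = (15)(0 3)(6 10)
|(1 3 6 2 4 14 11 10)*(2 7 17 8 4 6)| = 11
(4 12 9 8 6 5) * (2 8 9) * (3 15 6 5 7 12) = (2 8 5 4 3 15 6 7 12) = [0, 1, 8, 15, 3, 4, 7, 12, 5, 9, 10, 11, 2, 13, 14, 6]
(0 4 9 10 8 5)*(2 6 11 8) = (0 4 9 10 2 6 11 8 5) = [4, 1, 6, 3, 9, 0, 11, 7, 5, 10, 2, 8]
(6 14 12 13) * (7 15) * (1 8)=(1 8)(6 14 12 13)(7 15)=[0, 8, 2, 3, 4, 5, 14, 15, 1, 9, 10, 11, 13, 6, 12, 7]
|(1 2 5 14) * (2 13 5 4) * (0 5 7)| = |(0 5 14 1 13 7)(2 4)| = 6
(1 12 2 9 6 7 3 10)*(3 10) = (1 12 2 9 6 7 10) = [0, 12, 9, 3, 4, 5, 7, 10, 8, 6, 1, 11, 2]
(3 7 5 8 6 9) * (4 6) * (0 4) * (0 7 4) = (3 4 6 9)(5 8 7) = [0, 1, 2, 4, 6, 8, 9, 5, 7, 3]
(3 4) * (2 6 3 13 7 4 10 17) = (2 6 3 10 17)(4 13 7) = [0, 1, 6, 10, 13, 5, 3, 4, 8, 9, 17, 11, 12, 7, 14, 15, 16, 2]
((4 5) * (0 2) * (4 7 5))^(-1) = (0 2)(5 7)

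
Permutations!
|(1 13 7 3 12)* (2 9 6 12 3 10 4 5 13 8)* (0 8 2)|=10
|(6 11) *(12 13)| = 2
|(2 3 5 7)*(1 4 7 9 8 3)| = |(1 4 7 2)(3 5 9 8)| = 4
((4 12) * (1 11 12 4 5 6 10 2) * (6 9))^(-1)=((1 11 12 5 9 6 10 2))^(-1)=(1 2 10 6 9 5 12 11)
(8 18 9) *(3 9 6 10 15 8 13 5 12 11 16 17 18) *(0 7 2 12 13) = (0 7 2 12 11 16 17 18 6 10 15 8 3 9)(5 13) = [7, 1, 12, 9, 4, 13, 10, 2, 3, 0, 15, 16, 11, 5, 14, 8, 17, 18, 6]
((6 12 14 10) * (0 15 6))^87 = ((0 15 6 12 14 10))^87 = (0 12)(6 10)(14 15)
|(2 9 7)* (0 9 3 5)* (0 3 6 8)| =6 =|(0 9 7 2 6 8)(3 5)|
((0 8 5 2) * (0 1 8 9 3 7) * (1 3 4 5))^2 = (0 4 2 7 9 5 3)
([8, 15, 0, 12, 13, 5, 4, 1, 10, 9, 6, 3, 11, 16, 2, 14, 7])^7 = [7, 6, 16, 12, 2, 5, 14, 10, 1, 9, 15, 3, 11, 0, 13, 4, 8]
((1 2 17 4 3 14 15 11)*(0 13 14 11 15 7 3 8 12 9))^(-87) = ((0 13 14 7 3 11 1 2 17 4 8 12 9))^(-87) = (0 3 17 9 7 2 12 14 1 8 13 11 4)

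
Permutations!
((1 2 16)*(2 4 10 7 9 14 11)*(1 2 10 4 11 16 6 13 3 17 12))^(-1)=(1 12 17 3 13 6 2 16 14 9 7 10 11)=((1 11 10 7 9 14 16 2 6 13 3 17 12))^(-1)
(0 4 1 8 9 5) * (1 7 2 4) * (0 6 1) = (1 8 9 5 6)(2 4 7) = [0, 8, 4, 3, 7, 6, 1, 2, 9, 5]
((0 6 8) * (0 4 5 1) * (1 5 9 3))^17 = (0 4 1 8 3 6 9)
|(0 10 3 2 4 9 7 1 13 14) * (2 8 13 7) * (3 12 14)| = 12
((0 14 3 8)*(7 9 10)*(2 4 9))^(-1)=((0 14 3 8)(2 4 9 10 7))^(-1)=(0 8 3 14)(2 7 10 9 4)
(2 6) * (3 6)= (2 3 6)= [0, 1, 3, 6, 4, 5, 2]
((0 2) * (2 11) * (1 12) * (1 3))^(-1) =(0 2 11)(1 3 12)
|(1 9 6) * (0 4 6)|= |(0 4 6 1 9)|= 5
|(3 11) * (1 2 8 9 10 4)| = 6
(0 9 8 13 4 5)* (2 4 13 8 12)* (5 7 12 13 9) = (0 5)(2 4 7 12)(9 13) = [5, 1, 4, 3, 7, 0, 6, 12, 8, 13, 10, 11, 2, 9]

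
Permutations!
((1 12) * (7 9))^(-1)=(1 12)(7 9)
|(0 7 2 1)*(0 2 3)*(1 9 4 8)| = 15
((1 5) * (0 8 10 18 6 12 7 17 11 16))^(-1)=((0 8 10 18 6 12 7 17 11 16)(1 5))^(-1)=(0 16 11 17 7 12 6 18 10 8)(1 5)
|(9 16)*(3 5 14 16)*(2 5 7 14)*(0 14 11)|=14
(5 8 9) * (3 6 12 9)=(3 6 12 9 5 8)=[0, 1, 2, 6, 4, 8, 12, 7, 3, 5, 10, 11, 9]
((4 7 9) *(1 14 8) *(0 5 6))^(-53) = ((0 5 6)(1 14 8)(4 7 9))^(-53) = (0 5 6)(1 14 8)(4 7 9)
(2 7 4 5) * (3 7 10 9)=(2 10 9 3 7 4 5)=[0, 1, 10, 7, 5, 2, 6, 4, 8, 3, 9]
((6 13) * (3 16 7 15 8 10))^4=((3 16 7 15 8 10)(6 13))^4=(3 8 7)(10 15 16)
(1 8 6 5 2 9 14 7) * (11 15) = (1 8 6 5 2 9 14 7)(11 15) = [0, 8, 9, 3, 4, 2, 5, 1, 6, 14, 10, 15, 12, 13, 7, 11]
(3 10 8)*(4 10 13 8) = (3 13 8)(4 10) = [0, 1, 2, 13, 10, 5, 6, 7, 3, 9, 4, 11, 12, 8]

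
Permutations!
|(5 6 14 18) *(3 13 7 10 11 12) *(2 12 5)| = 11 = |(2 12 3 13 7 10 11 5 6 14 18)|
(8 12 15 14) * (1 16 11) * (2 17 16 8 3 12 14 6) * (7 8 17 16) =(1 17 7 8 14 3 12 15 6 2 16 11) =[0, 17, 16, 12, 4, 5, 2, 8, 14, 9, 10, 1, 15, 13, 3, 6, 11, 7]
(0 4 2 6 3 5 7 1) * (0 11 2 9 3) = [4, 11, 6, 5, 9, 7, 0, 1, 8, 3, 10, 2] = (0 4 9 3 5 7 1 11 2 6)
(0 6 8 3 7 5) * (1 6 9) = (0 9 1 6 8 3 7 5) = [9, 6, 2, 7, 4, 0, 8, 5, 3, 1]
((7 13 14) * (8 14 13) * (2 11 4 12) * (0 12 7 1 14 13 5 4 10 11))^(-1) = (0 2 12)(1 14)(4 5 13 8 7)(10 11)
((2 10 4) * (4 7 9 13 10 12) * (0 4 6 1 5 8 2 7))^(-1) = ((0 4 7 9 13 10)(1 5 8 2 12 6))^(-1) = (0 10 13 9 7 4)(1 6 12 2 8 5)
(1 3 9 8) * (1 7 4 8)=(1 3 9)(4 8 7)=[0, 3, 2, 9, 8, 5, 6, 4, 7, 1]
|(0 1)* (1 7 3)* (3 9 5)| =6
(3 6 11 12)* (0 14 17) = (0 14 17)(3 6 11 12) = [14, 1, 2, 6, 4, 5, 11, 7, 8, 9, 10, 12, 3, 13, 17, 15, 16, 0]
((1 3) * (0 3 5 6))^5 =(6)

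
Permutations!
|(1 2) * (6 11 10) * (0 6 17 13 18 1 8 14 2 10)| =15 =|(0 6 11)(1 10 17 13 18)(2 8 14)|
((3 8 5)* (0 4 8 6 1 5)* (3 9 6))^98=(0 8 4)(1 9)(5 6)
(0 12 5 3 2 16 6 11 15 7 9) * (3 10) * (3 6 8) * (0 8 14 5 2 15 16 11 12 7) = (0 7 9 8 3 15)(2 11 16 14 5 10 6 12) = [7, 1, 11, 15, 4, 10, 12, 9, 3, 8, 6, 16, 2, 13, 5, 0, 14]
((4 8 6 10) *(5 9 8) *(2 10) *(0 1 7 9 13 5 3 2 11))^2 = (13)(0 7 8 11 1 9 6)(2 4)(3 10)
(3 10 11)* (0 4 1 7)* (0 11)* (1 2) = (0 4 2 1 7 11 3 10) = [4, 7, 1, 10, 2, 5, 6, 11, 8, 9, 0, 3]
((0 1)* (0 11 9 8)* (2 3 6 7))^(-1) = ((0 1 11 9 8)(2 3 6 7))^(-1) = (0 8 9 11 1)(2 7 6 3)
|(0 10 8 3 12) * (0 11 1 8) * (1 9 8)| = |(0 10)(3 12 11 9 8)| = 10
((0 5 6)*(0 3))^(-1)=((0 5 6 3))^(-1)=(0 3 6 5)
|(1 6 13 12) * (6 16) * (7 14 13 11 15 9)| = 10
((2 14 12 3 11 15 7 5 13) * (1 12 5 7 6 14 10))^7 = (1 5 11 10 14 3 2 6 12 13 15)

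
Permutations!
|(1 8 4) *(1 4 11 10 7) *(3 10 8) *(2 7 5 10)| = 4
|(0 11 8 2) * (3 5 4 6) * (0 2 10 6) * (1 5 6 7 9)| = |(0 11 8 10 7 9 1 5 4)(3 6)| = 18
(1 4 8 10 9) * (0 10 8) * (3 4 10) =(0 3 4)(1 10 9) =[3, 10, 2, 4, 0, 5, 6, 7, 8, 1, 9]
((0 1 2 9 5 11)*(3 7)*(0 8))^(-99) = (0 8 11 5 9 2 1)(3 7)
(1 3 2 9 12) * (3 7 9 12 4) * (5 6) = (1 7 9 4 3 2 12)(5 6) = [0, 7, 12, 2, 3, 6, 5, 9, 8, 4, 10, 11, 1]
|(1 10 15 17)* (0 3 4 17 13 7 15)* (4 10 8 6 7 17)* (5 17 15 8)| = |(0 3 10)(1 5 17)(6 7 8)(13 15)| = 6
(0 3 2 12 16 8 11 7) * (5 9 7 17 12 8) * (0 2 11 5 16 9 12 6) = [3, 1, 8, 11, 4, 12, 0, 2, 5, 7, 10, 17, 9, 13, 14, 15, 16, 6] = (0 3 11 17 6)(2 8 5 12 9 7)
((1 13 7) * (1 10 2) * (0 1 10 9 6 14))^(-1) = (0 14 6 9 7 13 1)(2 10)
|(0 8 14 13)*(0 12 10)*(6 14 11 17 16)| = 10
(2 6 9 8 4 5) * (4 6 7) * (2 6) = (2 7 4 5 6 9 8) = [0, 1, 7, 3, 5, 6, 9, 4, 2, 8]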